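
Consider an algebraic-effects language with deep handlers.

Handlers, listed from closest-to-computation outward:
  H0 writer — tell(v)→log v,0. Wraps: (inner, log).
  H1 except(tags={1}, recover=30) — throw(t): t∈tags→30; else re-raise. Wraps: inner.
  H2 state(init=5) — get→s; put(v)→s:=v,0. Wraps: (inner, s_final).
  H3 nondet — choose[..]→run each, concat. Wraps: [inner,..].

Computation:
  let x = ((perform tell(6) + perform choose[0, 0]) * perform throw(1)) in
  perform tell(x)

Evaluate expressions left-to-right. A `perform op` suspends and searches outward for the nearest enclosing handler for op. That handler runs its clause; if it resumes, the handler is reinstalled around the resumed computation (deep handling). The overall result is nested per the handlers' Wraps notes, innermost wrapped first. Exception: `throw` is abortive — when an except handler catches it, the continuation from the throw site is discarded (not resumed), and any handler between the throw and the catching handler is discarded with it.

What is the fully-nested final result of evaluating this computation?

Answer: [(30, 5), (30, 5)]

Working:
tell(6) @ H0 ⇒ log+=6
choose[0, 0] @ H3
  branch[0] choose=0:
    throw(1) @ H1 caught ⇒ 30
    H2 returns (30, 5)
    H3 returns [(30, 5)]
  branch[1] choose=0:
    throw(1) @ H1 caught ⇒ 30
    H2 returns (30, 5)
    H3 returns [(30, 5)]
= [(30, 5), (30, 5)]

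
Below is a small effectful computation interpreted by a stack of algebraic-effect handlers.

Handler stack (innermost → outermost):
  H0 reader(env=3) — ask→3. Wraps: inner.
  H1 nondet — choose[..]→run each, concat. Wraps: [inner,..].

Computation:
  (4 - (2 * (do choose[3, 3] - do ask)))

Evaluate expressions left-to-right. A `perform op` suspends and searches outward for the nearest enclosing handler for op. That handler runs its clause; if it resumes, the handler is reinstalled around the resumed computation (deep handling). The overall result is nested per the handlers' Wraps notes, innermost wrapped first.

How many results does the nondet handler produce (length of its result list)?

Working:
choose[3, 3] @ H1
  branch[0] choose=3:
    ask @ H0 ⇒ 3
    H0 returns 4
    H1 returns [4]
  branch[1] choose=3:
    ask @ H0 ⇒ 3
    H0 returns 4
    H1 returns [4]
= [4, 4]

Answer: 2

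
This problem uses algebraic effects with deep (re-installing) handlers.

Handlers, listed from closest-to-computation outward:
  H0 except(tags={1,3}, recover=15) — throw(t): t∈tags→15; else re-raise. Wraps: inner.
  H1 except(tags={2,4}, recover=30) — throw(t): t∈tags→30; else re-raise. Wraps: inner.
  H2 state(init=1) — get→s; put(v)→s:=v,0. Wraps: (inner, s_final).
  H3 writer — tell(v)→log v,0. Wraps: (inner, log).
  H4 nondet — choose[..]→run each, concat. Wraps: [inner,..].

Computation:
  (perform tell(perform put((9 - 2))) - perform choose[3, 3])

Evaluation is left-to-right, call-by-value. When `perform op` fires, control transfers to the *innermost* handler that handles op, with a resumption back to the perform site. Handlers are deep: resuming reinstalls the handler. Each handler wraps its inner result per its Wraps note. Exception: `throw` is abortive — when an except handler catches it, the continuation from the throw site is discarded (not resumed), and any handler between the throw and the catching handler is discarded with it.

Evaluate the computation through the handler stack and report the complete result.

Answer: [((-3, 7), (0)), ((-3, 7), (0))]

Working:
put(7) @ H2 ⇒ s:=7
tell(0) @ H3 ⇒ log+=0
choose[3, 3] @ H4
  branch[0] choose=3:
    H0 returns -3
    H1 returns -3
    H2 returns (-3, 7)
    H3 returns ((-3, 7), (0))
    H4 returns [((-3, 7), (0))]
  branch[1] choose=3:
    H0 returns -3
    H1 returns -3
    H2 returns (-3, 7)
    H3 returns ((-3, 7), (0))
    H4 returns [((-3, 7), (0))]
= [((-3, 7), (0)), ((-3, 7), (0))]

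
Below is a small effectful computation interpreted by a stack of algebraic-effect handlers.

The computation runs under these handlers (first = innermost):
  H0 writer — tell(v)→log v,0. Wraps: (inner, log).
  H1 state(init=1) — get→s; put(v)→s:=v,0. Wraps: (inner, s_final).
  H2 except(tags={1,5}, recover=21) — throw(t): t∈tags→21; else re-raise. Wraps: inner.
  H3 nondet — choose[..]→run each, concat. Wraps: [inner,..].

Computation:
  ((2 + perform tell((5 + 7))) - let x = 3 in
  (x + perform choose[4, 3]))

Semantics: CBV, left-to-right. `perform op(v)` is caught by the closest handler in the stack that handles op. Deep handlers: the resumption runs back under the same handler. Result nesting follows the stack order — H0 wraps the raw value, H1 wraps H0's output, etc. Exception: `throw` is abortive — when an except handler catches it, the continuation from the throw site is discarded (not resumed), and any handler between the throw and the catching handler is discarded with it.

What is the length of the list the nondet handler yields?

Answer: 2

Evaluation trace:
tell(12) @ H0 ⇒ log+=12
choose[4, 3] @ H3
  branch[0] choose=4:
    H0 returns (-5, (12))
    H1 returns ((-5, (12)), 1)
    H2 returns ((-5, (12)), 1)
    H3 returns [((-5, (12)), 1)]
  branch[1] choose=3:
    H0 returns (-4, (12))
    H1 returns ((-4, (12)), 1)
    H2 returns ((-4, (12)), 1)
    H3 returns [((-4, (12)), 1)]
= [((-5, (12)), 1), ((-4, (12)), 1)]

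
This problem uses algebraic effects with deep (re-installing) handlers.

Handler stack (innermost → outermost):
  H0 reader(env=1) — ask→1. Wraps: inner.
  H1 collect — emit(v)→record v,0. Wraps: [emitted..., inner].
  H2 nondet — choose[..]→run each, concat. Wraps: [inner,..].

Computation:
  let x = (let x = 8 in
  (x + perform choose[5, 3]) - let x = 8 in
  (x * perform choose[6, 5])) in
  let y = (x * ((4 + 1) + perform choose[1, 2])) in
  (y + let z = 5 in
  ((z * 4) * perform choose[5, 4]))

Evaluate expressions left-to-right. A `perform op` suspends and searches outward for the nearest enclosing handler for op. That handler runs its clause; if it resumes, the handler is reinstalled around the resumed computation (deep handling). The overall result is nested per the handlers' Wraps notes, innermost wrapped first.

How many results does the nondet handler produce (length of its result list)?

Step-by-step:
choose[5, 3] @ H2
  branch[0] choose=5:
    choose[6, 5] @ H2
      branch[0] choose=6:
        choose[1, 2] @ H2
          branch[0] choose=1:
            choose[5, 4] @ H2
              branch[0] choose=5:
                H0 returns -110
                H1 returns [-110]
                H2 returns [[-110]]
              branch[1] choose=4:
                H0 returns -130
                H1 returns [-130]
                H2 returns [[-130]]
          branch[1] choose=2:
            choose[5, 4] @ H2
              branch[0] choose=5:
                H0 returns -145
                H1 returns [-145]
                H2 returns [[-145]]
              branch[1] choose=4:
                H0 returns -165
                H1 returns [-165]
                H2 returns [[-165]]
      branch[1] choose=5:
        choose[1, 2] @ H2
          branch[0] choose=1:
            choose[5, 4] @ H2
              branch[0] choose=5:
                H0 returns -62
                H1 returns [-62]
                H2 returns [[-62]]
              branch[1] choose=4:
                H0 returns -82
                H1 returns [-82]
                H2 returns [[-82]]
          branch[1] choose=2:
            choose[5, 4] @ H2
              branch[0] choose=5:
                H0 returns -89
                H1 returns [-89]
                H2 returns [[-89]]
              branch[1] choose=4:
                H0 returns -109
                H1 returns [-109]
                H2 returns [[-109]]
  branch[1] choose=3:
    choose[6, 5] @ H2
      branch[0] choose=6:
        choose[1, 2] @ H2
          branch[0] choose=1:
            choose[5, 4] @ H2
              branch[0] choose=5:
                H0 returns -122
                H1 returns [-122]
                H2 returns [[-122]]
              branch[1] choose=4:
                H0 returns -142
                H1 returns [-142]
                H2 returns [[-142]]
          branch[1] choose=2:
            choose[5, 4] @ H2
              branch[0] choose=5:
                H0 returns -159
                H1 returns [-159]
                H2 returns [[-159]]
              branch[1] choose=4:
                H0 returns -179
                H1 returns [-179]
                H2 returns [[-179]]
      branch[1] choose=5:
        choose[1, 2] @ H2
          branch[0] choose=1:
            choose[5, 4] @ H2
              branch[0] choose=5:
                H0 returns -74
                H1 returns [-74]
                H2 returns [[-74]]
              branch[1] choose=4:
                H0 returns -94
                H1 returns [-94]
                H2 returns [[-94]]
          branch[1] choose=2:
            choose[5, 4] @ H2
              branch[0] choose=5:
                H0 returns -103
                H1 returns [-103]
                H2 returns [[-103]]
              branch[1] choose=4:
                H0 returns -123
                H1 returns [-123]
                H2 returns [[-123]]
= [[-110], [-130], [-145], [-165], [-62], [-82], [-89], [-109], [-122], [-142], [-159], [-179], [-74], [-94], [-103], [-123]]

Answer: 16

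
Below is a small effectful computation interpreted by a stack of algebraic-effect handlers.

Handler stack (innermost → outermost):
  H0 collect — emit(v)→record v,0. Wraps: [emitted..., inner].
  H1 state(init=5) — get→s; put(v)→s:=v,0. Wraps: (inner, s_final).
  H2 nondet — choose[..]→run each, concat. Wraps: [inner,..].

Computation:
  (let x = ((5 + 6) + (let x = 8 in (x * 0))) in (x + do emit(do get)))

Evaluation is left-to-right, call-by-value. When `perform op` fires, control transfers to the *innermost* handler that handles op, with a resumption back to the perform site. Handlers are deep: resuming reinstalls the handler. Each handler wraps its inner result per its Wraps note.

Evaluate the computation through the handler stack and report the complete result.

Step-by-step:
get @ H1 ⇒ 5
emit(5) @ H0 ⇒ out+=5
H0 returns [5, 11]
H1 returns ([5, 11], 5)
H2 returns [([5, 11], 5)]
= [([5, 11], 5)]

Answer: [([5, 11], 5)]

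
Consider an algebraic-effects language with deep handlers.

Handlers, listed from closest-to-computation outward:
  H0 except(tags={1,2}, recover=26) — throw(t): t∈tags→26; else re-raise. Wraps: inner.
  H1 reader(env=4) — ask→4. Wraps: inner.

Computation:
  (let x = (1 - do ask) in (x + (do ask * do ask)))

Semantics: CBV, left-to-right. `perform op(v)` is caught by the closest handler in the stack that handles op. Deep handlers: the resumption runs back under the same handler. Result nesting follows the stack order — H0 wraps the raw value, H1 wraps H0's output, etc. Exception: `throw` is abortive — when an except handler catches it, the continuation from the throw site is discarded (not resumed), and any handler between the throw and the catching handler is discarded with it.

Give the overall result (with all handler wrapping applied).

Working:
ask @ H1 ⇒ 4
ask @ H1 ⇒ 4
ask @ H1 ⇒ 4
H0 returns 13
H1 returns 13
= 13

Answer: 13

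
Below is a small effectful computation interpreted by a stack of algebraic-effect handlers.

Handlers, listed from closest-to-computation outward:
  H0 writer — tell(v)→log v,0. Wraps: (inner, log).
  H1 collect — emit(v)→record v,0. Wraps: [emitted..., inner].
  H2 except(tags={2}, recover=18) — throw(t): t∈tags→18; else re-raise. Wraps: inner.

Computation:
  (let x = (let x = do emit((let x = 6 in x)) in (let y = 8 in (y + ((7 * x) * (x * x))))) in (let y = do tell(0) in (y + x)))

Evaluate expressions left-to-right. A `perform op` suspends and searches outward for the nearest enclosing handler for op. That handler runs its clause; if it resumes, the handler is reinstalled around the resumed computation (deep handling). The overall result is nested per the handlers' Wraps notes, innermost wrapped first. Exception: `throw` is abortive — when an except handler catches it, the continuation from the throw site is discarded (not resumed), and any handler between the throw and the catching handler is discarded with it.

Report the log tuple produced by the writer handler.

Answer: (0)

Working:
emit(6) @ H1 ⇒ out+=6
tell(0) @ H0 ⇒ log+=0
H0 returns (8, (0))
H1 returns [6, (8, (0))]
H2 returns [6, (8, (0))]
= [6, (8, (0))]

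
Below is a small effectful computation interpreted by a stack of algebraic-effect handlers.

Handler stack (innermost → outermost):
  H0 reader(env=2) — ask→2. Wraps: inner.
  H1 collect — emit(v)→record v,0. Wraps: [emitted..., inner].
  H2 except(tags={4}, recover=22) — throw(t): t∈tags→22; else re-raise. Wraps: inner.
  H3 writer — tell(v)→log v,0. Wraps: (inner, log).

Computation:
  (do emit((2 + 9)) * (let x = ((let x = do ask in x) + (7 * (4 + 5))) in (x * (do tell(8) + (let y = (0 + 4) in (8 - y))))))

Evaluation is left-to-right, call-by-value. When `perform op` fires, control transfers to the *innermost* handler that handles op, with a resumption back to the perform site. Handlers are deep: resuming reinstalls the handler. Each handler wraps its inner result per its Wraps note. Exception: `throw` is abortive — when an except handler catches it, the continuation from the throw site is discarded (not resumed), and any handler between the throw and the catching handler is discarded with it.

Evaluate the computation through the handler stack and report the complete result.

Working:
emit(11) @ H1 ⇒ out+=11
ask @ H0 ⇒ 2
tell(8) @ H3 ⇒ log+=8
H0 returns 0
H1 returns [11, 0]
H2 returns [11, 0]
H3 returns ([11, 0], (8))
= ([11, 0], (8))

Answer: ([11, 0], (8))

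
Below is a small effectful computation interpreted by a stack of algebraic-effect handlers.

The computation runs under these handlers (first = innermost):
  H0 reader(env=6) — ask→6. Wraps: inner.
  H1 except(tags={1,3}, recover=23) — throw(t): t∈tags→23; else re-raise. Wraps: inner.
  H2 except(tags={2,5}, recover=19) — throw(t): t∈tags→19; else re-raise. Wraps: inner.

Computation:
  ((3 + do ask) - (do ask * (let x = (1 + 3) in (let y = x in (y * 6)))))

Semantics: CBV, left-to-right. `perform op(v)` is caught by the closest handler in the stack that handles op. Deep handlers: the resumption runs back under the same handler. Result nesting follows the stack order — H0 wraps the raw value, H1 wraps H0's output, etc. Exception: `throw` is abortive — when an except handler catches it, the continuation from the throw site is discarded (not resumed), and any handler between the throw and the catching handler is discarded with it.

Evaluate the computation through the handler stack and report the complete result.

Working:
ask @ H0 ⇒ 6
ask @ H0 ⇒ 6
H0 returns -135
H1 returns -135
H2 returns -135
= -135

Answer: -135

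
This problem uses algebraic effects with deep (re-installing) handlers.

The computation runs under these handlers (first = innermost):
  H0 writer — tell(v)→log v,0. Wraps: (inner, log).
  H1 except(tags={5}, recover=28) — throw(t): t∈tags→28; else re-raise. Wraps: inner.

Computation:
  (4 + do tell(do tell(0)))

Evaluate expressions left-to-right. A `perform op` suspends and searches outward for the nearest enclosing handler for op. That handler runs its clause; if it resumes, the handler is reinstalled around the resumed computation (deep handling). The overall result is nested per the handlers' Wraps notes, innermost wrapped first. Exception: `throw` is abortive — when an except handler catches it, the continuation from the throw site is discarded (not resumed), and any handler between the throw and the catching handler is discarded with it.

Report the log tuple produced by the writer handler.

Answer: (0, 0)

Working:
tell(0) @ H0 ⇒ log+=0
tell(0) @ H0 ⇒ log+=0
H0 returns (4, (0, 0))
H1 returns (4, (0, 0))
= (4, (0, 0))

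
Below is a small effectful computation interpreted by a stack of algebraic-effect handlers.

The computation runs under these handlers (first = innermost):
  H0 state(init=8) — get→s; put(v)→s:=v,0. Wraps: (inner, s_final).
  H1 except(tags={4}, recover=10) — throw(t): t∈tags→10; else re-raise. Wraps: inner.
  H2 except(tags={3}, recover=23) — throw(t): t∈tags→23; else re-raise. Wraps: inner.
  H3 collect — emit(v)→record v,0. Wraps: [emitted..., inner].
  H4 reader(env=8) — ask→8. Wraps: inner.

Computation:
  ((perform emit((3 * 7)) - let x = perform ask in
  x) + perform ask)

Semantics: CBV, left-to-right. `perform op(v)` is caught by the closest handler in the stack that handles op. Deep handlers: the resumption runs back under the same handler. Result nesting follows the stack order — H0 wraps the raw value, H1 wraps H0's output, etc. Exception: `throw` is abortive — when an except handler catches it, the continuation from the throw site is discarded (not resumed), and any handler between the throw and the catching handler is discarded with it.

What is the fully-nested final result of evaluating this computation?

Answer: [21, (0, 8)]

Step-by-step:
emit(21) @ H3 ⇒ out+=21
ask @ H4 ⇒ 8
ask @ H4 ⇒ 8
H0 returns (0, 8)
H1 returns (0, 8)
H2 returns (0, 8)
H3 returns [21, (0, 8)]
H4 returns [21, (0, 8)]
= [21, (0, 8)]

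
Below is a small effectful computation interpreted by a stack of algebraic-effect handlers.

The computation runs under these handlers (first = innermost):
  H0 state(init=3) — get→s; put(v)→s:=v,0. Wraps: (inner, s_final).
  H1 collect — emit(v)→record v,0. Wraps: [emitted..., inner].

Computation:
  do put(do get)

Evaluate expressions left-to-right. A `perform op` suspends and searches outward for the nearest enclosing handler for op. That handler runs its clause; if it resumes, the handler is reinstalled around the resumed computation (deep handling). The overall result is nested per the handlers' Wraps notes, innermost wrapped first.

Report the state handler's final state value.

Answer: 3

Evaluation trace:
get @ H0 ⇒ 3
put(3) @ H0 ⇒ s:=3
H0 returns (0, 3)
H1 returns [(0, 3)]
= [(0, 3)]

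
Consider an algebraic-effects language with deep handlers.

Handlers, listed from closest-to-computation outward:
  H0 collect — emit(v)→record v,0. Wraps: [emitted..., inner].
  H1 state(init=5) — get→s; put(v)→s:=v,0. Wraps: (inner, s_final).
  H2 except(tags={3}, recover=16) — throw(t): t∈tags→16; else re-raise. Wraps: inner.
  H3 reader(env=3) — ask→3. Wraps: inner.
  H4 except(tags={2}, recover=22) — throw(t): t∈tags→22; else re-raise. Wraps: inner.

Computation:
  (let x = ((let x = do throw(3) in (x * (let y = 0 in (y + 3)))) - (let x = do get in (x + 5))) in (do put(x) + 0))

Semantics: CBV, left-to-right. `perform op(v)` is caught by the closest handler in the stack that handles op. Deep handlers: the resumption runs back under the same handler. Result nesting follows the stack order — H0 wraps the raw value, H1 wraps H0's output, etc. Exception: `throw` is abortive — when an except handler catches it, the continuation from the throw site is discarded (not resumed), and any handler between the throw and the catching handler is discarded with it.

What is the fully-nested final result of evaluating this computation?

Working:
throw(3) @ H2 caught ⇒ 16
H3 returns 16
H4 returns 16
= 16

Answer: 16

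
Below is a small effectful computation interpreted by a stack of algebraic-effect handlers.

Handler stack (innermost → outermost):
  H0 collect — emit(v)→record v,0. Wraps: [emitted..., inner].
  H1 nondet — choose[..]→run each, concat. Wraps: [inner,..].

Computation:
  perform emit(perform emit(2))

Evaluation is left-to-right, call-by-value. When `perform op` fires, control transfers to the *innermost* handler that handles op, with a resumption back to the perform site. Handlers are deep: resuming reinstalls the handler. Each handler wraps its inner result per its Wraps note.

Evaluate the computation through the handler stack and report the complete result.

Step-by-step:
emit(2) @ H0 ⇒ out+=2
emit(0) @ H0 ⇒ out+=0
H0 returns [2, 0, 0]
H1 returns [[2, 0, 0]]
= [[2, 0, 0]]

Answer: [[2, 0, 0]]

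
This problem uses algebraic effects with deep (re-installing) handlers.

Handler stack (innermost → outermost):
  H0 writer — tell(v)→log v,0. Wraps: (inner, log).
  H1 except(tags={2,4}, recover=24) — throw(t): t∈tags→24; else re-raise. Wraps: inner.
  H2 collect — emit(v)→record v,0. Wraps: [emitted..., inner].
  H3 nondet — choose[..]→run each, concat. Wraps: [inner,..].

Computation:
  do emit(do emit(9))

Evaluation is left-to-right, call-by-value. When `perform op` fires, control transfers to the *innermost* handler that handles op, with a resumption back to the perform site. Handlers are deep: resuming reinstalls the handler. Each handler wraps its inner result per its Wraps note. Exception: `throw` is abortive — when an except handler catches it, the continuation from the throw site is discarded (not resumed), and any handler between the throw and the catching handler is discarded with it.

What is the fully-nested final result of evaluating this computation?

Answer: [[9, 0, (0, ())]]

Step-by-step:
emit(9) @ H2 ⇒ out+=9
emit(0) @ H2 ⇒ out+=0
H0 returns (0, ())
H1 returns (0, ())
H2 returns [9, 0, (0, ())]
H3 returns [[9, 0, (0, ())]]
= [[9, 0, (0, ())]]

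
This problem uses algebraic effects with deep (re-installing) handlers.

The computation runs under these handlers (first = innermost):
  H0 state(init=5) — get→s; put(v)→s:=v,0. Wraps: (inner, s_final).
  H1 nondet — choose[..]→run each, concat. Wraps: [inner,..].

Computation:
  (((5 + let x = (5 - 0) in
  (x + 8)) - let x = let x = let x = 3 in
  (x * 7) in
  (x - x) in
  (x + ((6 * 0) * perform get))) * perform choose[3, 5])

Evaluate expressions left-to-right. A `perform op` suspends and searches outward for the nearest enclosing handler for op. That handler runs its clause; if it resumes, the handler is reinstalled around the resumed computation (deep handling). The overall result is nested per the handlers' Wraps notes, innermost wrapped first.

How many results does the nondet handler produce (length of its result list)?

Answer: 2

Working:
get @ H0 ⇒ 5
choose[3, 5] @ H1
  branch[0] choose=3:
    H0 returns (54, 5)
    H1 returns [(54, 5)]
  branch[1] choose=5:
    H0 returns (90, 5)
    H1 returns [(90, 5)]
= [(54, 5), (90, 5)]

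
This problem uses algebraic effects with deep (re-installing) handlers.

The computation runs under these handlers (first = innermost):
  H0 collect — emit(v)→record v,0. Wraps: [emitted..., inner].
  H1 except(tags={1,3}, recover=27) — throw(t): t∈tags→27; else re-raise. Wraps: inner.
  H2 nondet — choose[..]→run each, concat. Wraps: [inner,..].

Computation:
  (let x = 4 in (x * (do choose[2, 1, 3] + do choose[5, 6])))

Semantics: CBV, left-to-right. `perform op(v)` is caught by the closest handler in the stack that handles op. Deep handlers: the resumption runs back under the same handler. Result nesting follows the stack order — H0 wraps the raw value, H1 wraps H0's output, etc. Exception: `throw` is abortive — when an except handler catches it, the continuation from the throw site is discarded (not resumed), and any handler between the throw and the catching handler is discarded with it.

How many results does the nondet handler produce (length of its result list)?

Working:
choose[2, 1, 3] @ H2
  branch[0] choose=2:
    choose[5, 6] @ H2
      branch[0] choose=5:
        H0 returns [28]
        H1 returns [28]
        H2 returns [[28]]
      branch[1] choose=6:
        H0 returns [32]
        H1 returns [32]
        H2 returns [[32]]
  branch[1] choose=1:
    choose[5, 6] @ H2
      branch[0] choose=5:
        H0 returns [24]
        H1 returns [24]
        H2 returns [[24]]
      branch[1] choose=6:
        H0 returns [28]
        H1 returns [28]
        H2 returns [[28]]
  branch[2] choose=3:
    choose[5, 6] @ H2
      branch[0] choose=5:
        H0 returns [32]
        H1 returns [32]
        H2 returns [[32]]
      branch[1] choose=6:
        H0 returns [36]
        H1 returns [36]
        H2 returns [[36]]
= [[28], [32], [24], [28], [32], [36]]

Answer: 6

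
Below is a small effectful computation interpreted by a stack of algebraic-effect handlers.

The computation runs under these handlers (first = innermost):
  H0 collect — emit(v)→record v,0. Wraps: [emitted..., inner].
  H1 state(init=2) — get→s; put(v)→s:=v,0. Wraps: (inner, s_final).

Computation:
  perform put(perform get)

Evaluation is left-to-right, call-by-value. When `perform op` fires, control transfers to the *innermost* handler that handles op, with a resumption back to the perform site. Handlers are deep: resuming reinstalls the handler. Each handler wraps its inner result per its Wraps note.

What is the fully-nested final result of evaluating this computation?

Answer: ([0], 2)

Working:
get @ H1 ⇒ 2
put(2) @ H1 ⇒ s:=2
H0 returns [0]
H1 returns ([0], 2)
= ([0], 2)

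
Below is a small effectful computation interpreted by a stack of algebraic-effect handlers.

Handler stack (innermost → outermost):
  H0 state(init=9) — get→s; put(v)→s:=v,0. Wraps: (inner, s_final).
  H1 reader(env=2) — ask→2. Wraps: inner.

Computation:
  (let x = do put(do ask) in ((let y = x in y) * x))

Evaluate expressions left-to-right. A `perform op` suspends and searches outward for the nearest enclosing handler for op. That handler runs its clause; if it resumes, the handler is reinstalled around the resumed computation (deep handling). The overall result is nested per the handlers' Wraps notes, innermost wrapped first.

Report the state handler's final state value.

Answer: 2

Working:
ask @ H1 ⇒ 2
put(2) @ H0 ⇒ s:=2
H0 returns (0, 2)
H1 returns (0, 2)
= (0, 2)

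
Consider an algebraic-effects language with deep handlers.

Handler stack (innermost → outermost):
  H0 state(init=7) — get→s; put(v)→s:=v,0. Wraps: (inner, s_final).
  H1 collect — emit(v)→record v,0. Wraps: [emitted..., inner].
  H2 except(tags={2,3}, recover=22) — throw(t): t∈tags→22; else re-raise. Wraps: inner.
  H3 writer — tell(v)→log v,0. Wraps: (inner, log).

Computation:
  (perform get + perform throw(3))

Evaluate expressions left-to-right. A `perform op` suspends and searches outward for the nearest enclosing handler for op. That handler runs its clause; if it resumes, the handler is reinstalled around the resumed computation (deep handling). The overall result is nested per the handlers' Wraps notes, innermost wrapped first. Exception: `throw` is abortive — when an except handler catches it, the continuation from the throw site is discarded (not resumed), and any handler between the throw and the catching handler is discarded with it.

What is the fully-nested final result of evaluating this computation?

Evaluation trace:
get @ H0 ⇒ 7
throw(3) @ H2 caught ⇒ 22
H3 returns (22, ())
= (22, ())

Answer: (22, ())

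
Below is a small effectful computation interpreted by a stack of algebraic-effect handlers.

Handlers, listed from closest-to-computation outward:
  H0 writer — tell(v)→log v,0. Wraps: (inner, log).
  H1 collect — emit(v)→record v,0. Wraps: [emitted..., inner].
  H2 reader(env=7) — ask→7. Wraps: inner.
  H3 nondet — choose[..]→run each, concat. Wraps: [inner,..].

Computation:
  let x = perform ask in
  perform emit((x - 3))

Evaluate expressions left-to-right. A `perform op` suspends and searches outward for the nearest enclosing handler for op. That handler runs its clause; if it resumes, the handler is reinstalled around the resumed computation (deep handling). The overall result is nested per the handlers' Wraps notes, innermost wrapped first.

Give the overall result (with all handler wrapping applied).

Evaluation trace:
ask @ H2 ⇒ 7
emit(4) @ H1 ⇒ out+=4
H0 returns (0, ())
H1 returns [4, (0, ())]
H2 returns [4, (0, ())]
H3 returns [[4, (0, ())]]
= [[4, (0, ())]]

Answer: [[4, (0, ())]]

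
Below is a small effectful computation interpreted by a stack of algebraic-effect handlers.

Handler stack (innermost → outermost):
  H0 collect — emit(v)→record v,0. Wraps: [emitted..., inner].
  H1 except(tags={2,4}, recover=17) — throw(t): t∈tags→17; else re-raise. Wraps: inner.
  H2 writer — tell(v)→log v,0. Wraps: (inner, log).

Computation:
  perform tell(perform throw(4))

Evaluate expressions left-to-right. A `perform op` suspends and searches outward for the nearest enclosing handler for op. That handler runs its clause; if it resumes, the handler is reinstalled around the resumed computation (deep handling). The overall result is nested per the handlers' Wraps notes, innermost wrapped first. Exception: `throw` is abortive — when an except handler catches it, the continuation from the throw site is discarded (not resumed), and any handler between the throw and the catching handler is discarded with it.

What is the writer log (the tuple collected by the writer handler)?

Step-by-step:
throw(4) @ H1 caught ⇒ 17
H2 returns (17, ())
= (17, ())

Answer: ()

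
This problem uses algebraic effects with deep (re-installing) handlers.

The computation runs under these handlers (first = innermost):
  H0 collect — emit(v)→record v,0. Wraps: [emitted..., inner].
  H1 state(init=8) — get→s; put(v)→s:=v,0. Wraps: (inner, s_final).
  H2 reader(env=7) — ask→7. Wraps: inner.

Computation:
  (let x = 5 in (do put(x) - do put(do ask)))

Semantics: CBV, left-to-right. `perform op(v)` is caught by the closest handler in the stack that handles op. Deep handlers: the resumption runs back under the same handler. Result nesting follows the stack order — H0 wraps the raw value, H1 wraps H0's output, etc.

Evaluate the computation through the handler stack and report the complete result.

Answer: ([0], 7)

Working:
put(5) @ H1 ⇒ s:=5
ask @ H2 ⇒ 7
put(7) @ H1 ⇒ s:=7
H0 returns [0]
H1 returns ([0], 7)
H2 returns ([0], 7)
= ([0], 7)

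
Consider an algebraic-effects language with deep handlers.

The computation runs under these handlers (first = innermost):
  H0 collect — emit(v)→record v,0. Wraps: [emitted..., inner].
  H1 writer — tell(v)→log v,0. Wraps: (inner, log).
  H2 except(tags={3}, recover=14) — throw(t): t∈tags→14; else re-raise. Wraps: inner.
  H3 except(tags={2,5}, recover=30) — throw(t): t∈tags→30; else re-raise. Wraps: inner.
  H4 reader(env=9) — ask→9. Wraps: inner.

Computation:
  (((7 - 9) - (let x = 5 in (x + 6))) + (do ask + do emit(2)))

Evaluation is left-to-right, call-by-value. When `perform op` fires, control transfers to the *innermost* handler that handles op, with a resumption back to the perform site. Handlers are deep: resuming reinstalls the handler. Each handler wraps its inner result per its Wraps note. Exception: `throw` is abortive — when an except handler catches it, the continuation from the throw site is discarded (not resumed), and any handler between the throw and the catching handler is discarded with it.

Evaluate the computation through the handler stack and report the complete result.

Working:
ask @ H4 ⇒ 9
emit(2) @ H0 ⇒ out+=2
H0 returns [2, -4]
H1 returns ([2, -4], ())
H2 returns ([2, -4], ())
H3 returns ([2, -4], ())
H4 returns ([2, -4], ())
= ([2, -4], ())

Answer: ([2, -4], ())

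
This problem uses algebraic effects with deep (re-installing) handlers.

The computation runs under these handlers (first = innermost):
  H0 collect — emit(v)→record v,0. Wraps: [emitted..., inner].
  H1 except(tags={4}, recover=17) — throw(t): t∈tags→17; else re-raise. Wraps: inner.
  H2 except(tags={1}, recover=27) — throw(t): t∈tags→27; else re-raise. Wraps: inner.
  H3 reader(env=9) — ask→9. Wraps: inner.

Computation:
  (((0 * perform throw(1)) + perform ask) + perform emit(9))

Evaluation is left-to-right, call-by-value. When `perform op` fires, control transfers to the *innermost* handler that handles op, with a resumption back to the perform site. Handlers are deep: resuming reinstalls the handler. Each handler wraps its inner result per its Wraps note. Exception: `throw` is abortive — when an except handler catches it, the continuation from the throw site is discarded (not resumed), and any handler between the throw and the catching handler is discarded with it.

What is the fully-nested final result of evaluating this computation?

Step-by-step:
throw(1) @ H1 re-raised
throw(1) @ H2 caught ⇒ 27
H3 returns 27
= 27

Answer: 27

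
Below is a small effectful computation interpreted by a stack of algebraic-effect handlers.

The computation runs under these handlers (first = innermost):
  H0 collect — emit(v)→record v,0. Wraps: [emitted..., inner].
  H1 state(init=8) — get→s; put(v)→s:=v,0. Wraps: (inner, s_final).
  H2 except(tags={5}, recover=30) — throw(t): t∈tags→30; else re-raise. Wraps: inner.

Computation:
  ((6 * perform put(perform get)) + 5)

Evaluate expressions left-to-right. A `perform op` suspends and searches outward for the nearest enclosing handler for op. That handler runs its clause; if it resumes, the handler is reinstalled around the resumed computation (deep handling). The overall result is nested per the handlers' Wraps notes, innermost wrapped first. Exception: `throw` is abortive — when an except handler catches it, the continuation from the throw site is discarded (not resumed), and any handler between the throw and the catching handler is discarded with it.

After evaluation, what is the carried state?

Answer: 8

Step-by-step:
get @ H1 ⇒ 8
put(8) @ H1 ⇒ s:=8
H0 returns [5]
H1 returns ([5], 8)
H2 returns ([5], 8)
= ([5], 8)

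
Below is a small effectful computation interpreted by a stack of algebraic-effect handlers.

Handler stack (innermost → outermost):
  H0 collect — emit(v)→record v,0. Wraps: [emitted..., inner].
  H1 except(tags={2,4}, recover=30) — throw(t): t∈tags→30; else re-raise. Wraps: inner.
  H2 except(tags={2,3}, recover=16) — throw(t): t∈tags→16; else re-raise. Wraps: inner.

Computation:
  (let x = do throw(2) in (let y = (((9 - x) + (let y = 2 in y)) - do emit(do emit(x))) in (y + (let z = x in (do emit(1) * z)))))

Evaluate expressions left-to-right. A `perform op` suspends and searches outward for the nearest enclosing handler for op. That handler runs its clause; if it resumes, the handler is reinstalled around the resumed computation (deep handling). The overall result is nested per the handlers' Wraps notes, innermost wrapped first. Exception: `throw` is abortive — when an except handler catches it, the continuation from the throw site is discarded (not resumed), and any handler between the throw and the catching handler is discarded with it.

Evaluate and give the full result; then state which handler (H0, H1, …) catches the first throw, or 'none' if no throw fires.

Working:
throw(2) @ H1 caught ⇒ 30
H2 returns 30
= 30

Answer: 30 ; first throw caught by: H1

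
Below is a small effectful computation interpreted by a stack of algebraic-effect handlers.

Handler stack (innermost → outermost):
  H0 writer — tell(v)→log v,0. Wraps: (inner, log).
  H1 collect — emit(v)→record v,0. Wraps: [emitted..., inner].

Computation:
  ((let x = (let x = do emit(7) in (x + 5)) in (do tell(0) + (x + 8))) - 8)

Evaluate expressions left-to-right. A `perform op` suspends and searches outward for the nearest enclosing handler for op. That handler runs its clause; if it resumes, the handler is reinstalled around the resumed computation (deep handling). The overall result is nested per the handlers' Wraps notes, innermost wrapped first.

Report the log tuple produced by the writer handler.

Step-by-step:
emit(7) @ H1 ⇒ out+=7
tell(0) @ H0 ⇒ log+=0
H0 returns (5, (0))
H1 returns [7, (5, (0))]
= [7, (5, (0))]

Answer: (0)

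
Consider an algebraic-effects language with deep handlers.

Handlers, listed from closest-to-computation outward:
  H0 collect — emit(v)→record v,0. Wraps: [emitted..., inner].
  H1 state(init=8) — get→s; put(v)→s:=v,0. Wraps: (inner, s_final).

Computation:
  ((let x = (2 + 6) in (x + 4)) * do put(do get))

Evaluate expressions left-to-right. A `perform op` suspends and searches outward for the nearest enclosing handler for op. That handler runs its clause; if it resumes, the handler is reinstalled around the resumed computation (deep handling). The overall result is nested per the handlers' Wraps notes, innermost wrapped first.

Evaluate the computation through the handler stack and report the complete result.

Working:
get @ H1 ⇒ 8
put(8) @ H1 ⇒ s:=8
H0 returns [0]
H1 returns ([0], 8)
= ([0], 8)

Answer: ([0], 8)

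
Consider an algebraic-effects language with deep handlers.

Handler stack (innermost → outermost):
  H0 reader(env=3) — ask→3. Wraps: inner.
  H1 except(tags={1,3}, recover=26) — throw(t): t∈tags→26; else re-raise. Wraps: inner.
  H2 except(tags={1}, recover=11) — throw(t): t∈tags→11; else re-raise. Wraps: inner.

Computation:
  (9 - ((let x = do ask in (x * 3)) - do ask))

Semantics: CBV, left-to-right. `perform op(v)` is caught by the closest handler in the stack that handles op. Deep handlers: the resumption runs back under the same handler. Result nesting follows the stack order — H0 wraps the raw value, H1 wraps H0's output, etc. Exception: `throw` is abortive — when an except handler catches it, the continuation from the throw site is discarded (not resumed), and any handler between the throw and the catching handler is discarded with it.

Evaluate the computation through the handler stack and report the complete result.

Step-by-step:
ask @ H0 ⇒ 3
ask @ H0 ⇒ 3
H0 returns 3
H1 returns 3
H2 returns 3
= 3

Answer: 3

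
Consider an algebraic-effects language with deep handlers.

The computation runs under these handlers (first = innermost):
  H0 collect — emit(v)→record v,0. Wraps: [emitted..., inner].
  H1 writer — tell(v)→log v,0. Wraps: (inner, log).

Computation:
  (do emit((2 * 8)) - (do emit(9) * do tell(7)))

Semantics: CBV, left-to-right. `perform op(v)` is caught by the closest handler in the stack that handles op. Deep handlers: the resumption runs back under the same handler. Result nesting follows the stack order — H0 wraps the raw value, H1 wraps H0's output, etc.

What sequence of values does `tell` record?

Answer: (7)

Step-by-step:
emit(16) @ H0 ⇒ out+=16
emit(9) @ H0 ⇒ out+=9
tell(7) @ H1 ⇒ log+=7
H0 returns [16, 9, 0]
H1 returns ([16, 9, 0], (7))
= ([16, 9, 0], (7))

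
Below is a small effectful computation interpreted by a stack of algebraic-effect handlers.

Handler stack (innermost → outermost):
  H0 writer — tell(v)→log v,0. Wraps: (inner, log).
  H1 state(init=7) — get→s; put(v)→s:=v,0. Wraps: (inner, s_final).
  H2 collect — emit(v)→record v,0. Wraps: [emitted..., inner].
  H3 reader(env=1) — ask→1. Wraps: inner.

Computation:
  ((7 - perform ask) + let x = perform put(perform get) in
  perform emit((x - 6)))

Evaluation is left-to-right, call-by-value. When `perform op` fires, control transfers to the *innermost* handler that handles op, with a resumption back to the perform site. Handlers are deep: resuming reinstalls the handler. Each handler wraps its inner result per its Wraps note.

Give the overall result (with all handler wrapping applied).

Evaluation trace:
ask @ H3 ⇒ 1
get @ H1 ⇒ 7
put(7) @ H1 ⇒ s:=7
emit(-6) @ H2 ⇒ out+=-6
H0 returns (6, ())
H1 returns ((6, ()), 7)
H2 returns [-6, ((6, ()), 7)]
H3 returns [-6, ((6, ()), 7)]
= [-6, ((6, ()), 7)]

Answer: [-6, ((6, ()), 7)]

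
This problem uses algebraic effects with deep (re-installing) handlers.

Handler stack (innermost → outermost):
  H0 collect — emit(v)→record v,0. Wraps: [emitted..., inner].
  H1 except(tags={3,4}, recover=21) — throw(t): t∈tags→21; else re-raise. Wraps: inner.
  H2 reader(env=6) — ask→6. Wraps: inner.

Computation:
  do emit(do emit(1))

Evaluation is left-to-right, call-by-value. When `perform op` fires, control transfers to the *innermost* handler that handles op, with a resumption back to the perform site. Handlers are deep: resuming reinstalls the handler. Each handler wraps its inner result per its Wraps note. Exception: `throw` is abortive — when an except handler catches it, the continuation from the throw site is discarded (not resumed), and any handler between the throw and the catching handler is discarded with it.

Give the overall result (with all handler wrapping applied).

Working:
emit(1) @ H0 ⇒ out+=1
emit(0) @ H0 ⇒ out+=0
H0 returns [1, 0, 0]
H1 returns [1, 0, 0]
H2 returns [1, 0, 0]
= [1, 0, 0]

Answer: [1, 0, 0]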